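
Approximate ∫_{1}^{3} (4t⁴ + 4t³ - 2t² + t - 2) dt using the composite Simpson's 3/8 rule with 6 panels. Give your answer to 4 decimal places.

h = (3 − 1)/6 = 0.333333.
Nodes t₀,…,t₆ = 1, 1.333333, 1.666667, 2, 2.333333, 2.666667, 3.
f(t) = 4t⁴ + 4t³ - 2t² + t - 2: f₀=5, f₁=17.901235, f₂=43.493827, f₃=88, f₄=158.827160, f₅=264.567901, f₆=415.
(3h/8)·[f₀ + 3f₁ + 3f₂ + 2f₃ + 3f₄ + 3f₅ + f₆] = 0.125·(2050.370370) = 256.2963.

256.2963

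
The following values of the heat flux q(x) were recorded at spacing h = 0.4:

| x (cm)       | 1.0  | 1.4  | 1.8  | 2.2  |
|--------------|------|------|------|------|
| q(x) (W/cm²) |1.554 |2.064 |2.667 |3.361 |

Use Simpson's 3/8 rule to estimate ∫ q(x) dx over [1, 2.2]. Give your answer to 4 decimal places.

h = 0.4, n = 3.
(3h/8)·[y₀ + 3y₁ + 3y₂ + y₃] = 0.15·(19.108) = 2.8662.

2.8662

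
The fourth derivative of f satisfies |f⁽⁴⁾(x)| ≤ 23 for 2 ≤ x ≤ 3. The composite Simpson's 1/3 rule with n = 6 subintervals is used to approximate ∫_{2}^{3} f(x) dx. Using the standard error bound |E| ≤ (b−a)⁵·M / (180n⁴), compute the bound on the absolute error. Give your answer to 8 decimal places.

|E| ≤ (1)⁵·23 / (180·6⁴) = 23/233280 = 0.00009859.

0.00009859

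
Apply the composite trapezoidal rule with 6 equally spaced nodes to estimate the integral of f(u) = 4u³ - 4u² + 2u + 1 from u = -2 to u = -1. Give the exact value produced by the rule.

-26.48

h = (-1 − (-2))/5 = 0.2.
Nodes u₀,…,u₅ = -2, -1.8, -1.6, -1.4, -1.2, -1.
f(u) = 4u³ - 4u² + 2u + 1: f₀=-51, f₁=-38.888, f₂=-28.824, f₃=-20.616, f₄=-14.072, f₅=-9.
(h/2)·[f₀ + 2f₁ + 2f₂ + 2f₃ + 2f₄ + f₅] = 0.1·(-264.8) = -26.48.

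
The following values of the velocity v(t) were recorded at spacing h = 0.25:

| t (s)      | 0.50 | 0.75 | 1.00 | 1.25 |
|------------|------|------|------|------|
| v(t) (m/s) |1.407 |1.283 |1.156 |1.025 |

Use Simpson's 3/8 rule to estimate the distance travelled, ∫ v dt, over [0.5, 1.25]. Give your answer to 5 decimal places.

0.91397

h = 0.25, n = 3.
(3h/8)·[y₀ + 3y₁ + 3y₂ + y₃] = 0.09375·(9.749) = 0.91397.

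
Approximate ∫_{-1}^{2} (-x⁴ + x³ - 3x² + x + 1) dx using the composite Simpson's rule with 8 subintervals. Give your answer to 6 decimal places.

-7.357910

h = (2 − (-1))/8 = 0.375.
Nodes x₀,…,x₈ = -1, -0.625, -0.25, 0.125, 0.5, 0.875, 1.25, 1.625, 2.
f(x) = -x⁴ + x³ - 3x² + x + 1: f₀=-5, f₁=-1.193603515625, f₂=0.54296875, f₃=1.079833984375, f₄=0.8125, f₅=-0.338134765625, f₆=-2.92578125, f₇=-7.978759765625, f₈=-17.
(h/3)·[f₀ + 4f₁ + 2f₂ + 4f₃ + 2f₄ + 4f₅ + 2f₆ + 4f₇ + f₈] = 0.125·(-58.86328125) = -7.357910.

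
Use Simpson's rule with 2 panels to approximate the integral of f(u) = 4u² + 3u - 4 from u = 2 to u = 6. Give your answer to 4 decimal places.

h = (6 − 2)/2 = 2.
Nodes u₀,…,u₂ = 2, 4, 6.
f(u) = 4u² + 3u - 4: f₀=18, f₁=72, f₂=158.
(h/3)·[f₀ + 4f₁ + f₂] = 0.666667·(464) = 309.3333.

309.3333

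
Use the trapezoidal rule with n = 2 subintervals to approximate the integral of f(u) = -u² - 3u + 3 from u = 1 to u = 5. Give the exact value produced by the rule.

h = (5 − 1)/2 = 2.
Nodes u₀,…,u₂ = 1, 3, 5.
f(u) = -u² - 3u + 3: f₀=-1, f₁=-15, f₂=-37.
(h/2)·[f₀ + 2f₁ + f₂] = 1·(-68) = -68.

-68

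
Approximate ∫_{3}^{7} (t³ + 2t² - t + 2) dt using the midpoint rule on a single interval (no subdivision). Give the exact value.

M = (b−a)·f(5) = 4·(172) = 688.

688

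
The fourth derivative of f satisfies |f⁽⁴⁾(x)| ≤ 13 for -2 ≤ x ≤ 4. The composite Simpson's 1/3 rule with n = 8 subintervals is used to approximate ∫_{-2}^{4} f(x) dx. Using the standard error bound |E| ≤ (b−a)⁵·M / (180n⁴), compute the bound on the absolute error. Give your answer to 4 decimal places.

|E| ≤ (6)⁵·13 / (180·8⁴) = 101088/737280 = 0.1371.

0.1371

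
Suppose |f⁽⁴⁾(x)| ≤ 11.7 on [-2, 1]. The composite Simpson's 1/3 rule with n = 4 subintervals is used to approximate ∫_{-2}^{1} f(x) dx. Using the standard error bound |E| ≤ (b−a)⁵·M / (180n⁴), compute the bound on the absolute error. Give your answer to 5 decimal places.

0.06170

|E| ≤ (3)⁵·11.7 / (180·4⁴) = 2843.1/46080 = 0.06170.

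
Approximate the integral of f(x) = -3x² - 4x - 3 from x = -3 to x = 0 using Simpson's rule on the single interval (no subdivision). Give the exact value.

S = (b−a)/6 · [f(-3) + 4f(-1.5) + f(0)] = 0.5·[(-18) + 4·(-3.75) + (-3)] = -18.

-18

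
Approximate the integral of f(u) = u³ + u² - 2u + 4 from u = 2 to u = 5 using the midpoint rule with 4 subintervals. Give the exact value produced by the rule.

180.6328125

h = (5 − 2)/4 = 0.75.
Midpoints m₁,…,m₄ = 2.375, 3.125, 3.875, 4.625.
f(m₁)=18.287109375, f(m₂)=38.033203125, f(m₃)=69.451171875, f(m₄)=115.072265625.
h·[f(m₁) + f(m₂) + f(m₃) + f(m₄)] = 0.75·(240.84375) = 180.6328125.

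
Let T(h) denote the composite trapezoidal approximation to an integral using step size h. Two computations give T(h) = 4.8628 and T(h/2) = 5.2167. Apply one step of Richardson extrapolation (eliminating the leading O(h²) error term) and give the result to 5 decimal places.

R = (4·T(h/2) − T(h)) / 3 = (4·5.2167 − 4.8628)/3 = (16.0040)/3 = 5.33467.

5.33467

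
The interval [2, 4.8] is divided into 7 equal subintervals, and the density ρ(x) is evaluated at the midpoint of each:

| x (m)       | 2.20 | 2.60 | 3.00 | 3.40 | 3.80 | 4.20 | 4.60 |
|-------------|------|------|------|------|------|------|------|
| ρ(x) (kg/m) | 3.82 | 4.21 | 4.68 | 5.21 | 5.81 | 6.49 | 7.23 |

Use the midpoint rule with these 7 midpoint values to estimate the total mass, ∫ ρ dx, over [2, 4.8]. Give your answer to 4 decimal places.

14.9800

h = 0.4, n = 7.
h·[y(m₁) + y(m₂) + y(m₃) + y(m₄) + y(m₅) + y(m₆) + y(m₇)] = 0.4·(37.45) = 14.9800.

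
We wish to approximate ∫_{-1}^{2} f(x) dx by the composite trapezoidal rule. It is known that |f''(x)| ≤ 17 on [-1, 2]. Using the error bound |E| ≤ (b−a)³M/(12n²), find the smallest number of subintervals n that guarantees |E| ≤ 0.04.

31

Need 459/(12n²) ≤ 0.04.
n² ≥ 459/(12·0.04) = 956.25 ⇒ n ≥ 30.9233, so the smallest n is 31.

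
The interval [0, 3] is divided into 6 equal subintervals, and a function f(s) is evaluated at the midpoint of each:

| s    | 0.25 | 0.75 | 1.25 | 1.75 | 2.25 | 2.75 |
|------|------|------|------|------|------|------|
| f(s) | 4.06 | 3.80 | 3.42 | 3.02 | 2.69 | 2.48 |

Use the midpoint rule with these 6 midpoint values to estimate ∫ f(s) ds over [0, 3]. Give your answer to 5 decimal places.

9.73500

h = 0.5, n = 6.
h·[y(m₁) + y(m₂) + y(m₃) + y(m₄) + y(m₅) + y(m₆)] = 0.5·(19.47) = 9.73500.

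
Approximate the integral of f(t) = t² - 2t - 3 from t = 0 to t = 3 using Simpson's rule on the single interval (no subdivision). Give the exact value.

S = (b−a)/6 · [f(0) + 4f(1.5) + f(3)] = 0.5·[(-3) + 4·(-3.75) + 0] = -9.

-9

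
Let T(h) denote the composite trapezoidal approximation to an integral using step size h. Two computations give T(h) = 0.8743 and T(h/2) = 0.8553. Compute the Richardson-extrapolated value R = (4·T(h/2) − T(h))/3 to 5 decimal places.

0.84897

R = (4·T(h/2) − T(h)) / 3 = (4·0.8553 − 0.8743)/3 = (2.5469)/3 = 0.84897.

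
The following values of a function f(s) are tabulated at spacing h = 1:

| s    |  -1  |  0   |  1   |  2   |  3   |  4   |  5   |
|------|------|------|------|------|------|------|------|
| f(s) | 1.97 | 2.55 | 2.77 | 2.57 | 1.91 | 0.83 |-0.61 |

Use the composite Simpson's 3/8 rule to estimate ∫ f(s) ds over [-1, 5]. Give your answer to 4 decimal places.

11.5050

h = 1, n = 6.
(3h/8)·[y₀ + 3y₁ + 3y₂ + 2y₃ + 3y₄ + 3y₅ + y₆] = 0.375·(30.68) = 11.5050.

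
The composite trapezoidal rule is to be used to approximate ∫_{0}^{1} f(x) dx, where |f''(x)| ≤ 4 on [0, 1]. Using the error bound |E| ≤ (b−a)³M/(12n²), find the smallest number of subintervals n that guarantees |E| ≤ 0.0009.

Need 4/(12n²) ≤ 0.0009.
n² ≥ 4/(12·0.0009) = 370.37 ⇒ n ≥ 19.2450, so the smallest n is 20.

20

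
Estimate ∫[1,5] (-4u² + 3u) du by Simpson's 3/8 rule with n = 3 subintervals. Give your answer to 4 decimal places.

-129.3333

h = (5 − 1)/3 = 1.333333.
Nodes u₀,…,u₃ = 1, 2.333333, 3.666667, 5.
f(u) = -4u² + 3u: f₀=-1, f₁=-14.777778, f₂=-42.777778, f₃=-85.
(3h/8)·[f₀ + 3f₁ + 3f₂ + f₃] = 0.5·(-258.666667) = -129.3333.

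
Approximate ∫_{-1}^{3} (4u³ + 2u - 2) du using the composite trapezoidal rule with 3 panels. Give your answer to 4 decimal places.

h = (3 − (-1))/3 = 1.333333.
Nodes u₀,…,u₃ = -1, 0.333333, 1.666667, 3.
f(u) = 4u³ + 2u - 2: f₀=-8, f₁=-1.185185, f₂=19.851852, f₃=112.
(h/2)·[f₀ + 2f₁ + 2f₂ + f₃] = 0.666667·(141.333333) = 94.2222.

94.2222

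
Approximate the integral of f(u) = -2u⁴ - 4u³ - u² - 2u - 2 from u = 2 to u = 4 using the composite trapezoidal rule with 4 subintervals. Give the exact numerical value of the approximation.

-683.875

h = (4 − 2)/4 = 0.5.
Nodes u₀,…,u₄ = 2, 2.5, 3, 3.5, 4.
f(u) = -2u⁴ - 4u³ - u² - 2u - 2: f₀=-74, f₁=-153.875, f₂=-287, f₃=-492.875, f₄=-794.
(h/2)·[f₀ + 2f₁ + 2f₂ + 2f₃ + f₄] = 0.25·(-2735.5) = -683.875.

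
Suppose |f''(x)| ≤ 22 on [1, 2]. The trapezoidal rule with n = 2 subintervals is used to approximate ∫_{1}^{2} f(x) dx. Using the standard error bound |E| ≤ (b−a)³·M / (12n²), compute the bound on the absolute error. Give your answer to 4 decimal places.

|E| ≤ (1)³·22 / (12·2²) = 22/48 = 0.4583.

0.4583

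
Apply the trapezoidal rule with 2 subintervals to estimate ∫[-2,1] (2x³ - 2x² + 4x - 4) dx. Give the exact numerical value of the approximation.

h = (1 − (-2))/2 = 1.5.
Nodes x₀,…,x₂ = -2, -0.5, 1.
f(x) = 2x³ - 2x² + 4x - 4: f₀=-36, f₁=-6.75, f₂=0.
(h/2)·[f₀ + 2f₁ + f₂] = 0.75·(-49.5) = -37.125.

-37.125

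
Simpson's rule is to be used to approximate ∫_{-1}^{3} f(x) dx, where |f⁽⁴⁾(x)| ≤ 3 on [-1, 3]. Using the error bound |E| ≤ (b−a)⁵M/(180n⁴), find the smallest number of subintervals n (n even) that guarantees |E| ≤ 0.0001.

Need 3072/(180n⁴) ≤ 0.0001.
n⁴ ≥ 3072/(180·0.0001) = 170667 ⇒ n ≥ 20.3253, so the smallest even n is 22. (n must be even for Simpson's rule.)

22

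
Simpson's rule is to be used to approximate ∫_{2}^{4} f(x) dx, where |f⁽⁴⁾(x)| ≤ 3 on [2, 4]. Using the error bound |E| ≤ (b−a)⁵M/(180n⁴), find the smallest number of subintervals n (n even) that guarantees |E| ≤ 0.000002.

Need 96/(180n⁴) ≤ 0.000002.
n⁴ ≥ 96/(180·0.000002) = 266667 ⇒ n ≥ 22.7244, so the smallest even n is 24. (n must be even for Simpson's rule.)

24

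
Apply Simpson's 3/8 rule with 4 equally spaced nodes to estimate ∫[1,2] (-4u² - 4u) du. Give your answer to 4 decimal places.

h = (2 − 1)/3 = 0.333333.
Nodes u₀,…,u₃ = 1, 1.333333, 1.666667, 2.
f(u) = -4u² - 4u: f₀=-8, f₁=-12.444444, f₂=-17.777778, f₃=-24.
(3h/8)·[f₀ + 3f₁ + 3f₂ + f₃] = 0.125·(-122.666667) = -15.3333.

-15.3333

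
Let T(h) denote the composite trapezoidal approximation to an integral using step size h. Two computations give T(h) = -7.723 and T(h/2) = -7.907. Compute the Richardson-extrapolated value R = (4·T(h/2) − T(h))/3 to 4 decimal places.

R = (4·T(h/2) − T(h)) / 3 = (4·(-7.907) − (-7.723))/3 = (-23.905)/3 = -7.9683.

-7.9683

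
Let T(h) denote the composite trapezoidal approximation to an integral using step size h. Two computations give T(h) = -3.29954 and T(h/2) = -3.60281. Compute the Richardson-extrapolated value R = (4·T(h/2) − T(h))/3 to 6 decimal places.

R = (4·T(h/2) − T(h)) / 3 = (4·(-3.60281) − (-3.29954))/3 = (-11.11170)/3 = -3.703900.

-3.703900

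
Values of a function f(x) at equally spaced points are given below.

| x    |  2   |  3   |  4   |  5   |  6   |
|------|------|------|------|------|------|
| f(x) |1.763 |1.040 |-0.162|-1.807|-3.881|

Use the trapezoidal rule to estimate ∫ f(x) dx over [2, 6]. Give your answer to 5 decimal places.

-1.98800

h = 1, n = 4.
(h/2)·[y₀ + 2y₁ + 2y₂ + 2y₃ + y₄] = 0.5·(-3.976) = -1.98800.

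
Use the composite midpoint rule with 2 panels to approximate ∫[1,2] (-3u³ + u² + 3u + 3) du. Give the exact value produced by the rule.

-1.15625

h = (2 − 1)/2 = 0.5.
Midpoints m₁,…,m₂ = 1.25, 1.75.
f(m₁)=2.453125, f(m₂)=-4.765625.
h·[f(m₁) + f(m₂)] = 0.5·(-2.3125) = -1.15625.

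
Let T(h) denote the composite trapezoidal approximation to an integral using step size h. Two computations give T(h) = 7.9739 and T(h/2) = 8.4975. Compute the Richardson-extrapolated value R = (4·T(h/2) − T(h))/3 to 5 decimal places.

8.67203

R = (4·T(h/2) − T(h)) / 3 = (4·8.4975 − 7.9739)/3 = (26.0161)/3 = 8.67203.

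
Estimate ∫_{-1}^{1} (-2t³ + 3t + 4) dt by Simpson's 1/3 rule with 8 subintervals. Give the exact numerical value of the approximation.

h = (1 − (-1))/8 = 0.25.
Nodes t₀,…,t₈ = -1, -0.75, -0.5, -0.25, 0, 0.25, 0.5, 0.75, 1.
f(t) = -2t³ + 3t + 4: f₀=3, f₁=2.59375, f₂=2.75, f₃=3.28125, f₄=4, f₅=4.71875, f₆=5.25, f₇=5.40625, f₈=5.
(h/3)·[f₀ + 4f₁ + 2f₂ + 4f₃ + 2f₄ + 4f₅ + 2f₆ + 4f₇ + f₈] = 0.083333·(96) = 8.

8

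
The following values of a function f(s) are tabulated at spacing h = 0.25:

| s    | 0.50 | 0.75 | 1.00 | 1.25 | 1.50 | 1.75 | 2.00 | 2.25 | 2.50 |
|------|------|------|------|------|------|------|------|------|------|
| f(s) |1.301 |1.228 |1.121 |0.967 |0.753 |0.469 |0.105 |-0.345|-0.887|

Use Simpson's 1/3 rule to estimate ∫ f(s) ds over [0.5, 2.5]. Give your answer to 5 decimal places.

h = 0.25, n = 8.
(h/3)·[y₀ + 4y₁ + 2y₂ + 4y₃ + 2y₄ + 4y₅ + 2y₆ + 4y₇ + y₈] = 0.083333·(13.648) = 1.13733.

1.13733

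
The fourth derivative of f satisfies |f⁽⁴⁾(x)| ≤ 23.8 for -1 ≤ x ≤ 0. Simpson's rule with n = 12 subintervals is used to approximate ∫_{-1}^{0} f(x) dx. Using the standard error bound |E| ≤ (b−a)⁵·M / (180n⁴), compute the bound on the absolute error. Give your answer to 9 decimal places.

|E| ≤ (1)⁵·23.8 / (180·12⁴) = 23.8/3732480 = 0.000006376.

0.000006376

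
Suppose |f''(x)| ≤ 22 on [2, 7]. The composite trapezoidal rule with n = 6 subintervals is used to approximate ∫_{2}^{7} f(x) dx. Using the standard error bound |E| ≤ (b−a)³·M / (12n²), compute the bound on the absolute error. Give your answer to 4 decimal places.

|E| ≤ (5)³·22 / (12·6²) = 2750/432 = 6.3657.

6.3657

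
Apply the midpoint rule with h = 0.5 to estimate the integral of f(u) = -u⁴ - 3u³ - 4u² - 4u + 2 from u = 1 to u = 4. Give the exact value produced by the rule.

-499.57421875

h = (4 − 1)/6 = 0.5.
Midpoints m₁,…,m₆ = 1.25, 1.75, 2.25, 2.75, 3.25, 3.75.
f(m₁)=-17.55078125, f(m₂)=-42.70703125, f(m₃)=-87.05078125, f(m₄)=-158.83203125, f(m₅)=-267.80078125, f(m₆)=-425.20703125.
h·[f(m₁) + f(m₂) + f(m₃) + f(m₄) + f(m₅) + f(m₆)] = 0.5·(-999.1484375) = -499.57421875.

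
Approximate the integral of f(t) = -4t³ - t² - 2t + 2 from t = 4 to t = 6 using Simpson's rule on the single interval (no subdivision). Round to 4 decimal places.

-1106.6667

S = (b−a)/6 · [f(4) + 4f(5) + f(6)] = 0.333333·[(-278) + 4·(-533) + (-910)] = -1106.6667.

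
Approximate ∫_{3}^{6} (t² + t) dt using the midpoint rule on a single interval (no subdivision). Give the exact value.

74.25

M = (b−a)·f(4.5) = 3·(24.75) = 74.25.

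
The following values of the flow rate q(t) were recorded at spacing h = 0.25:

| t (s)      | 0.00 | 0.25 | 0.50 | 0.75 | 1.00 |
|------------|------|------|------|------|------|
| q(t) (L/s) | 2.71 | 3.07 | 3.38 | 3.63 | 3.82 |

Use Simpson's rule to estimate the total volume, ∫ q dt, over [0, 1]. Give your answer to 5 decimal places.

h = 0.25, n = 4.
(h/3)·[y₀ + 4y₁ + 2y₂ + 4y₃ + y₄] = 0.083333·(40.09) = 3.34083.

3.34083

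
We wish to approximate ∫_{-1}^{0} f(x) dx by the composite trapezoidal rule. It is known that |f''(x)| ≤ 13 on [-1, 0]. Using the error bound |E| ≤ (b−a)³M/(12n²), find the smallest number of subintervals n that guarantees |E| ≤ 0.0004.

Need 13/(12n²) ≤ 0.0004.
n² ≥ 13/(12·0.0004) = 2708.33 ⇒ n ≥ 52.0416, so the smallest n is 53.

53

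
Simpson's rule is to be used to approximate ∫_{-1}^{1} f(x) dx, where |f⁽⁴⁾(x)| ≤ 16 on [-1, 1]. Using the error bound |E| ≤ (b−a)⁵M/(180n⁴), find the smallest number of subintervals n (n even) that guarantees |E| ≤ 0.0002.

Need 512/(180n⁴) ≤ 0.0002.
n⁴ ≥ 512/(180·0.0002) = 14222.2 ⇒ n ≥ 10.9205, so the smallest even n is 12. (n must be even for Simpson's rule.)

12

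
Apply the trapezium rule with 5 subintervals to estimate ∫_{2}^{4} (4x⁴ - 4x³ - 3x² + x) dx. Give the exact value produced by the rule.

513.45984

h = (4 − 2)/5 = 0.4.
Nodes x₀,…,x₅ = 2, 2.4, 2.8, 3.2, 3.6, 4.
f(x) = 4x⁴ - 4x³ - 3x² + x: f₀=22, f₁=62.5344, f₂=137.3344, f₃=260.8384, f₄=449.9424, f₅=724.
(h/2)·[f₀ + 2f₁ + 2f₂ + 2f₃ + 2f₄ + f₅] = 0.2·(2567.2992) = 513.45984.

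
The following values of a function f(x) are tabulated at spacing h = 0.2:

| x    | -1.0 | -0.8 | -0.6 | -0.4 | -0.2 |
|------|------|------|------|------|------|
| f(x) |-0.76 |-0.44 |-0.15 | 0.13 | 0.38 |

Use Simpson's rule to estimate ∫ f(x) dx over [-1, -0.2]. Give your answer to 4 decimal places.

h = 0.2, n = 4.
(h/3)·[y₀ + 4y₁ + 2y₂ + 4y₃ + y₄] = 0.066667·(-1.92) = -0.1280.

-0.1280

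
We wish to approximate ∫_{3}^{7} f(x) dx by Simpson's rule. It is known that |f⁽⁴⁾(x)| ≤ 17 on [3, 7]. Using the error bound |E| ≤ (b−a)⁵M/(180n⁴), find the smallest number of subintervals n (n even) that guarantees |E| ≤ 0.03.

8

Need 17408/(180n⁴) ≤ 0.03.
n⁴ ≥ 17408/(180·0.03) = 3223.7 ⇒ n ≥ 7.5351, so the smallest even n is 8. (n must be even for Simpson's rule.)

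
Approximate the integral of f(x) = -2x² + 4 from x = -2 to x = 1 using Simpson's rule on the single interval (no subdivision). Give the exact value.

S = (b−a)/6 · [f(-2) + 4f(-0.5) + f(1)] = 0.5·[(-4) + 4·3.5 + 2] = 6.

6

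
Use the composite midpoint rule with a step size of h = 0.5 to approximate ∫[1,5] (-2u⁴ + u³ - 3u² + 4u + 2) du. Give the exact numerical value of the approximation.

-1151.78125

h = (5 − 1)/8 = 0.5.
Midpoints m₁,…,m₈ = 1.25, 1.75, 2.25, 2.75, 3.25, 3.75, 4.25, 4.75.
f(m₁)=-0.6171875, f(m₂)=-13.5859375, f(m₃)=-44.0546875, f(m₄)=-103.2734375, f(m₅)=-205.4921875, f(m₆)=-367.9609375, f(m₇)=-610.9296875, f(m₈)=-957.6484375.
h·[f(m₁) + f(m₂) + f(m₃) + f(m₄) + f(m₅) + f(m₆) + f(m₇) + f(m₈)] = 0.5·(-2303.5625) = -1151.78125.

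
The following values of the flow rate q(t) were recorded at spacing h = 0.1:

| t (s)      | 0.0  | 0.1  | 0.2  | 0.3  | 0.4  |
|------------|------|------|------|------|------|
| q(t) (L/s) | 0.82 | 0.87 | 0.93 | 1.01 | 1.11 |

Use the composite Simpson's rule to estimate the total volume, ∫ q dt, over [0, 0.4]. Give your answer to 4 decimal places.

0.3770

h = 0.1, n = 4.
(h/3)·[y₀ + 4y₁ + 2y₂ + 4y₃ + y₄] = 0.033333·(11.31) = 0.3770.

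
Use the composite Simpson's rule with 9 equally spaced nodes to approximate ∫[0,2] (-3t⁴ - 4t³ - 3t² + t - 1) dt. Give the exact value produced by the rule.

-43.203125

h = (2 − 0)/8 = 0.25.
Nodes t₀,…,t₈ = 0, 0.25, 0.5, 0.75, 1, 1.25, 1.5, 1.75, 2.
f(t) = -3t⁴ - 4t³ - 3t² + t - 1: f₀=-1, f₁=-1.01171875, f₂=-1.9375, f₃=-4.57421875, f₄=-10, f₅=-19.57421875, f₆=-34.9375, f₇=-58.01171875, f₈=-91.
(h/3)·[f₀ + 4f₁ + 2f₂ + 4f₃ + 2f₄ + 4f₅ + 2f₆ + 4f₇ + f₈] = 0.083333·(-518.4375) = -43.203125.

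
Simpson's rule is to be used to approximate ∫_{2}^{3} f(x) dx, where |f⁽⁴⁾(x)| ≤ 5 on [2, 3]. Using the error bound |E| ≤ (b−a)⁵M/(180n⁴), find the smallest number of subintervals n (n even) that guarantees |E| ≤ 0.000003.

10

Need 5/(180n⁴) ≤ 0.000003.
n⁴ ≥ 5/(180·0.000003) = 9259.26 ⇒ n ≥ 9.8094, so the smallest even n is 10. (n must be even for Simpson's rule.)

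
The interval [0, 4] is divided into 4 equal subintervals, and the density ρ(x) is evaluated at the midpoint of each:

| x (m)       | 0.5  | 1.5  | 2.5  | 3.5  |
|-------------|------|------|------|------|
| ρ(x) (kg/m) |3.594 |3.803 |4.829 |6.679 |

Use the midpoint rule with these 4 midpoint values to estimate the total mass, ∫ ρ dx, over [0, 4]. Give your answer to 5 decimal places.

h = 1, n = 4.
h·[y(m₁) + y(m₂) + y(m₃) + y(m₄)] = 1·(18.905) = 18.90500.

18.90500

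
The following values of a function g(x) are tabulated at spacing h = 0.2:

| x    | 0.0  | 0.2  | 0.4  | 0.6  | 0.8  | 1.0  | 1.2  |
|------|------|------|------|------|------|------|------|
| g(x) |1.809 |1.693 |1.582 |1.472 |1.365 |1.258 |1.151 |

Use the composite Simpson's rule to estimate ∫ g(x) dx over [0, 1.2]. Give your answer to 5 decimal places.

1.76973

h = 0.2, n = 6.
(h/3)·[y₀ + 4y₁ + 2y₂ + 4y₃ + 2y₄ + 4y₅ + y₆] = 0.066667·(26.546) = 1.76973.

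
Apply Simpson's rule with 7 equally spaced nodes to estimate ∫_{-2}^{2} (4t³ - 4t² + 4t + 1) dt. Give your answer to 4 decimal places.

-17.3333

h = (2 − (-2))/6 = 0.666667.
Nodes t₀,…,t₆ = -2, -1.333333, -0.666667, 0, 0.666667, 1.333333, 2.
f(t) = 4t³ - 4t² + 4t + 1: f₀=-55, f₁=-20.925926, f₂=-4.629630, f₃=1, f₄=3.074074, f₅=8.703704, f₆=25.
(h/3)·[f₀ + 4f₁ + 2f₂ + 4f₃ + 2f₄ + 4f₅ + f₆] = 0.222222·(-78) = -17.3333.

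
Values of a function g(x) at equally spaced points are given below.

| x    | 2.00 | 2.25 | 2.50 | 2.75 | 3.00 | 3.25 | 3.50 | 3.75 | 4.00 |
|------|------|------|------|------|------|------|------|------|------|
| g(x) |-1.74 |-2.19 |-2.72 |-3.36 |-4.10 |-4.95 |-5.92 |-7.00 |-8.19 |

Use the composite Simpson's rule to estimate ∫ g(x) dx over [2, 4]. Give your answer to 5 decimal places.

h = 0.25, n = 8.
(h/3)·[y₀ + 4y₁ + 2y₂ + 4y₃ + 2y₄ + 4y₅ + 2y₆ + 4y₇ + y₈] = 0.083333·(-105.41) = -8.78417.

-8.78417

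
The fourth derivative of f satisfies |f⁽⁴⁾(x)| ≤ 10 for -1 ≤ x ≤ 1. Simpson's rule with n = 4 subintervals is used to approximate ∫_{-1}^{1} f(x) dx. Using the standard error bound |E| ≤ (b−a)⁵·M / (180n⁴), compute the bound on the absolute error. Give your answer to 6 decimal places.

|E| ≤ (2)⁵·10 / (180·4⁴) = 320/46080 = 0.006944.

0.006944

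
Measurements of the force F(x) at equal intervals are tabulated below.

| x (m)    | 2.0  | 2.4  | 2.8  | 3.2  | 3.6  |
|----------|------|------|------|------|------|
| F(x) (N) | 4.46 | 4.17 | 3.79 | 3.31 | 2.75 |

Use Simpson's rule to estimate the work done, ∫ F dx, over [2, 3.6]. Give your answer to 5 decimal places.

5.96133

h = 0.4, n = 4.
(h/3)·[y₀ + 4y₁ + 2y₂ + 4y₃ + y₄] = 0.133333·(44.71) = 5.96133.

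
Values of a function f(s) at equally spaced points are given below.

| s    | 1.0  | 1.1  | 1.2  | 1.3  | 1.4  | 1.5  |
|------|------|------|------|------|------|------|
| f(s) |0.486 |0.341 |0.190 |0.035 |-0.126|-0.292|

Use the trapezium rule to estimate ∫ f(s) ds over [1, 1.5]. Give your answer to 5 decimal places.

h = 0.1, n = 5.
(h/2)·[y₀ + 2y₁ + 2y₂ + 2y₃ + 2y₄ + y₅] = 0.05·(1.074) = 0.05370.

0.05370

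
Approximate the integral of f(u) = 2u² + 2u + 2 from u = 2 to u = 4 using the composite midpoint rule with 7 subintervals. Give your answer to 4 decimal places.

h = (4 − 2)/7 = 0.285714.
Midpoints m₁,…,m₇ = 2.142857, 2.428571, 2.714286, 3, 3.285714, 3.571429, 3.857143.
f(m₁)=15.469388, f(m₂)=18.653061, f(m₃)=22.163265, f(m₄)=26, f(m₅)=30.163265, f(m₆)=34.653061, f(m₇)=39.469388.
h·[f(m₁) + f(m₂) + f(m₃) + f(m₄) + f(m₅) + f(m₆) + f(m₇)] = 0.285714·(186.571429) = 53.3061.

53.3061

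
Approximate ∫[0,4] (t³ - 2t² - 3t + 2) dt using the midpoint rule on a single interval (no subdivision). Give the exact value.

-16

M = (b−a)·f(2) = 4·(-4) = -16.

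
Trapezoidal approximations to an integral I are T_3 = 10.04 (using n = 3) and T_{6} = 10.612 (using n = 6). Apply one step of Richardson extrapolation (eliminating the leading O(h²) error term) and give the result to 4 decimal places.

R = (4·T_{6} − T_3) / 3 = (4·10.612 − 10.04)/3 = (32.408)/3 = 10.8027.

10.8027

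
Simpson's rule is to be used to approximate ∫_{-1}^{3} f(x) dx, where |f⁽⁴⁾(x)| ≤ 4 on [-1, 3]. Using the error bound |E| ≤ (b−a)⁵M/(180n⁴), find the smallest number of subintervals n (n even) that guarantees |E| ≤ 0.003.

10

Need 4096/(180n⁴) ≤ 0.003.
n⁴ ≥ 4096/(180·0.003) = 7585.19 ⇒ n ≥ 9.3324, so the smallest even n is 10. (n must be even for Simpson's rule.)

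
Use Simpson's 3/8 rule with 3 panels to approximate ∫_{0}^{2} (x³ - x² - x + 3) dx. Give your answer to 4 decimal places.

5.3333

h = (2 − 0)/3 = 0.666667.
Nodes x₀,…,x₃ = 0, 0.666667, 1.333333, 2.
f(x) = x³ - x² - x + 3: f₀=3, f₁=2.185185, f₂=2.259259, f₃=5.
(3h/8)·[f₀ + 3f₁ + 3f₂ + f₃] = 0.25·(21.333333) = 5.3333.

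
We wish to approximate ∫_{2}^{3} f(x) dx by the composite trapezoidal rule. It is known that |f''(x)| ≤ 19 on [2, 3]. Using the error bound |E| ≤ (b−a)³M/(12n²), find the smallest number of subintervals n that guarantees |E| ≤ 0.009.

Need 19/(12n²) ≤ 0.009.
n² ≥ 19/(12·0.009) = 175.926 ⇒ n ≥ 13.2637, so the smallest n is 14.

14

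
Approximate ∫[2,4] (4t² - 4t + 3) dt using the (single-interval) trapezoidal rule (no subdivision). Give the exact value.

62

T = (b−a)/2 · [f(2) + f(4)] = 1·[11 + 51] = 62.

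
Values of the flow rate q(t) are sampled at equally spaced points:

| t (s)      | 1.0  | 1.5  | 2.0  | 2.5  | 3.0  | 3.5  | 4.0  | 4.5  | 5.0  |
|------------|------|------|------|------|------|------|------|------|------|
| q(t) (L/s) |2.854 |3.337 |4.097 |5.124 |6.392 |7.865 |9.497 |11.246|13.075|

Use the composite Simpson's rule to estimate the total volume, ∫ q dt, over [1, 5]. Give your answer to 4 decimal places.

h = 0.5, n = 8.
(h/3)·[y₀ + 4y₁ + 2y₂ + 4y₃ + 2y₄ + 4y₅ + 2y₆ + 4y₇ + y₈] = 0.166667·(166.189) = 27.6982.

27.6982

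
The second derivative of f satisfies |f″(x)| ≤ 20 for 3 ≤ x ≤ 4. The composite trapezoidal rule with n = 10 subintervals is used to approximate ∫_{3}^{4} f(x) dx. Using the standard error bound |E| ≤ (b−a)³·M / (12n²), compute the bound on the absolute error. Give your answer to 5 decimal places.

0.01667

|E| ≤ (1)³·20 / (12·10²) = 20/1200 = 0.01667.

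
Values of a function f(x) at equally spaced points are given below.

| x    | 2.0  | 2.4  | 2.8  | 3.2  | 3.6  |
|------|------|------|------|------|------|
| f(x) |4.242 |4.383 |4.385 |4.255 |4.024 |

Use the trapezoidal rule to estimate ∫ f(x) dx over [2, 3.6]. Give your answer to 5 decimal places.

h = 0.4, n = 4.
(h/2)·[y₀ + 2y₁ + 2y₂ + 2y₃ + y₄] = 0.2·(34.312) = 6.86240.

6.86240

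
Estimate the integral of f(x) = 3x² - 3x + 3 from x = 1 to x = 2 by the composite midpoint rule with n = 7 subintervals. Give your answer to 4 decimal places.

5.4949

h = (2 − 1)/7 = 0.142857.
Midpoints m₁,…,m₇ = 1.071429, 1.214286, 1.357143, 1.5, 1.642857, 1.785714, 1.928571.
f(m₁)=3.229592, f(m₂)=3.780612, f(m₃)=4.454082, f(m₄)=5.25, f(m₅)=6.168367, f(m₆)=7.209184, f(m₇)=8.372449.
h·[f(m₁) + f(m₂) + f(m₃) + f(m₄) + f(m₅) + f(m₆) + f(m₇)] = 0.142857·(38.464286) = 5.4949.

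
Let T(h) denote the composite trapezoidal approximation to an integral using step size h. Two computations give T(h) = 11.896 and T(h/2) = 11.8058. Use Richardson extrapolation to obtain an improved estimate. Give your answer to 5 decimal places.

11.77573

R = (4·T(h/2) − T(h)) / 3 = (4·11.8058 − 11.896)/3 = (35.3272)/3 = 11.77573.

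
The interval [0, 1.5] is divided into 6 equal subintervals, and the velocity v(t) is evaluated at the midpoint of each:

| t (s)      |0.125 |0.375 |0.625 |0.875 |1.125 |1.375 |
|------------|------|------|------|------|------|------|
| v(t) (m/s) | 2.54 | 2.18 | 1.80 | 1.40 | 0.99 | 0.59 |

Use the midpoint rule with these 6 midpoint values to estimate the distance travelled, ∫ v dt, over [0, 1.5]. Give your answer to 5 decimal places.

h = 0.25, n = 6.
h·[y(m₁) + y(m₂) + y(m₃) + y(m₄) + y(m₅) + y(m₆)] = 0.25·(9.50) = 2.37500.

2.37500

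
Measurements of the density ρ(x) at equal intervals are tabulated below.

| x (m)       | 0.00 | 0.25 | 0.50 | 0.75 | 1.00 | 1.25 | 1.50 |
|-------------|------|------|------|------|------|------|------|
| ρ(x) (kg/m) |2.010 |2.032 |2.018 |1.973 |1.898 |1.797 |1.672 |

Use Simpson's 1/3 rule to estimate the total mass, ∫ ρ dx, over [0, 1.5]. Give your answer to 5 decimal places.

2.89350

h = 0.25, n = 6.
(h/3)·[y₀ + 4y₁ + 2y₂ + 4y₃ + 2y₄ + 4y₅ + y₆] = 0.083333·(34.722) = 2.89350.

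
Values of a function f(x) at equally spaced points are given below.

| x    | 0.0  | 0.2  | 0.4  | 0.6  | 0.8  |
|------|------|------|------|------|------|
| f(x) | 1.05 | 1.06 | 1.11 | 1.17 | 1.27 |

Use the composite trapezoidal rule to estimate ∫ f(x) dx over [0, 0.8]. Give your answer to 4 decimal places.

h = 0.2, n = 4.
(h/2)·[y₀ + 2y₁ + 2y₂ + 2y₃ + y₄] = 0.1·(9.00) = 0.9000.

0.9000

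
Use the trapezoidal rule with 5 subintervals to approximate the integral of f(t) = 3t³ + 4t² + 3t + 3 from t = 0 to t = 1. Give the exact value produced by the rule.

h = (1 − 0)/5 = 0.2.
Nodes t₀,…,t₅ = 0, 0.2, 0.4, 0.6, 0.8, 1.
f(t) = 3t³ + 4t² + 3t + 3: f₀=3, f₁=3.784, f₂=5.032, f₃=6.888, f₄=9.496, f₅=13.
(h/2)·[f₀ + 2f₁ + 2f₂ + 2f₃ + 2f₄ + f₅] = 0.1·(66.4) = 6.64.

6.64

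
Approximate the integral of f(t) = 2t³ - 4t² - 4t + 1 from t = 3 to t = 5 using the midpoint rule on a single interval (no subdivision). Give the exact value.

98

M = (b−a)·f(4) = 2·(49) = 98.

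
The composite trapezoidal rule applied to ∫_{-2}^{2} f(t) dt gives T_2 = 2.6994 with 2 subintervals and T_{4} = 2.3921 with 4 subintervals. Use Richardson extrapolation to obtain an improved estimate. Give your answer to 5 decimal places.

2.28967

R = (4·T_{4} − T_2) / 3 = (4·2.3921 − 2.6994)/3 = (6.8690)/3 = 2.28967.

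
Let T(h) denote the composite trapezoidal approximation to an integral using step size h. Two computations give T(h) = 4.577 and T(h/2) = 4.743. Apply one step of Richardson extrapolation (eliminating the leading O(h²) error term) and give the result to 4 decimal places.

4.7983

R = (4·T(h/2) − T(h)) / 3 = (4·4.743 − 4.577)/3 = (14.395)/3 = 4.7983.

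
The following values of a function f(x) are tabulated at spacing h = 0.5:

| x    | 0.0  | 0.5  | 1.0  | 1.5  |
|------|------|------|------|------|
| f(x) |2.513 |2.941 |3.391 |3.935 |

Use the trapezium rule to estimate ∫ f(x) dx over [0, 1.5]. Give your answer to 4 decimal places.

h = 0.5, n = 3.
(h/2)·[y₀ + 2y₁ + 2y₂ + y₃] = 0.25·(19.112) = 4.7780.

4.7780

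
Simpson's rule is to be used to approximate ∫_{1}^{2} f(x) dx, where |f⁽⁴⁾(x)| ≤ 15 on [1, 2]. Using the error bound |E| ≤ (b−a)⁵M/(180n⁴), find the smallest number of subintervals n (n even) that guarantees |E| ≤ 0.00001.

Need 15/(180n⁴) ≤ 0.00001.
n⁴ ≥ 15/(180·0.00001) = 8333.33 ⇒ n ≥ 9.5544, so the smallest even n is 10. (n must be even for Simpson's rule.)

10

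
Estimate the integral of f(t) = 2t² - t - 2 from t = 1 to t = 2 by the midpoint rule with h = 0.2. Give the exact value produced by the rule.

h = (2 − 1)/5 = 0.2.
Midpoints m₁,…,m₅ = 1.1, 1.3, 1.5, 1.7, 1.9.
f(m₁)=-0.68, f(m₂)=0.08, f(m₃)=1, f(m₄)=2.08, f(m₅)=3.32.
h·[f(m₁) + f(m₂) + f(m₃) + f(m₄) + f(m₅)] = 0.2·(5.8) = 1.16.

1.16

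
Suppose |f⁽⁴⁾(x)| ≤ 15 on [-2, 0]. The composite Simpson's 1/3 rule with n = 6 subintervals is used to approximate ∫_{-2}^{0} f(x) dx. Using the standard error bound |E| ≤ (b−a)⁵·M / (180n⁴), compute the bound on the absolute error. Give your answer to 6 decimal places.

|E| ≤ (2)⁵·15 / (180·6⁴) = 480/233280 = 0.002058.

0.002058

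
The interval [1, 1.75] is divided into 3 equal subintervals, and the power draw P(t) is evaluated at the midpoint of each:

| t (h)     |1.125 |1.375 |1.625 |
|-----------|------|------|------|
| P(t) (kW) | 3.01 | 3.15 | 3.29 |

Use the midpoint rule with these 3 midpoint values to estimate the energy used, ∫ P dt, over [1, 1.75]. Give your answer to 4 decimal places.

2.3625

h = 0.25, n = 3.
h·[y(m₁) + y(m₂) + y(m₃)] = 0.25·(9.45) = 2.3625.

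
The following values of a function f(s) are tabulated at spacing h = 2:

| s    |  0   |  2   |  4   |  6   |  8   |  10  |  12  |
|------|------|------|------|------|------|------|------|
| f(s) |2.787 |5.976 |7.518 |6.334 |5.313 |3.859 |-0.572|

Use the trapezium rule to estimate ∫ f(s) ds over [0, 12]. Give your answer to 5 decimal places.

h = 2, n = 6.
(h/2)·[y₀ + 2y₁ + 2y₂ + 2y₃ + 2y₄ + 2y₅ + y₆] = 1·(60.215) = 60.21500.

60.21500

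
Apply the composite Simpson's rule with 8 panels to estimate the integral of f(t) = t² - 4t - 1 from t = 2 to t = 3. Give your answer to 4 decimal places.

-4.6667

h = (3 − 2)/8 = 0.125.
Nodes t₀,…,t₈ = 2, 2.125, 2.25, 2.375, 2.5, 2.625, 2.75, 2.875, 3.
f(t) = t² - 4t - 1: f₀=-5, f₁=-4.984375, f₂=-4.9375, f₃=-4.859375, f₄=-4.75, f₅=-4.609375, f₆=-4.4375, f₇=-4.234375, f₈=-4.
(h/3)·[f₀ + 4f₁ + 2f₂ + 4f₃ + 2f₄ + 4f₅ + 2f₆ + 4f₇ + f₈] = 0.041667·(-112) = -4.6667.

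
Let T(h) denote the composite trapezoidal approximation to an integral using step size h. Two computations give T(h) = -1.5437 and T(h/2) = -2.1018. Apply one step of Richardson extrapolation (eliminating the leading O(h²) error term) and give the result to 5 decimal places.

-2.28783

R = (4·T(h/2) − T(h)) / 3 = (4·(-2.1018) − (-1.5437))/3 = (-6.8635)/3 = -2.28783.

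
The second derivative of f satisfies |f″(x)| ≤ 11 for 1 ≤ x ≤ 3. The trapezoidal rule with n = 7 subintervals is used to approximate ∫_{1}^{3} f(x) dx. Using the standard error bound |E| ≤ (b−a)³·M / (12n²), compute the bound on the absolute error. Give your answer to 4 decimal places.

|E| ≤ (2)³·11 / (12·7²) = 88/588 = 0.1497.

0.1497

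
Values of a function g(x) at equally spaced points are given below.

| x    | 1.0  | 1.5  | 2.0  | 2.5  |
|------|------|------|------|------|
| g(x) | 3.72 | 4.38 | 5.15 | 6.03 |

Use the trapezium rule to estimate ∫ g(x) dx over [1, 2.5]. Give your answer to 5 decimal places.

h = 0.5, n = 3.
(h/2)·[y₀ + 2y₁ + 2y₂ + y₃] = 0.25·(28.81) = 7.20250.

7.20250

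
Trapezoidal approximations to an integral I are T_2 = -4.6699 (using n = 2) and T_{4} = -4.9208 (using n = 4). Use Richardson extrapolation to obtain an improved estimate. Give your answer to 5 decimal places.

R = (4·T_{4} − T_2) / 3 = (4·(-4.9208) − (-4.6699))/3 = (-15.0133)/3 = -5.00443.

-5.00443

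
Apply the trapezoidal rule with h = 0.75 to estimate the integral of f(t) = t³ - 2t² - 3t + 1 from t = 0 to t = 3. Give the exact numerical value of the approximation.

-7.546875

h = (3 − 0)/4 = 0.75.
Nodes t₀,…,t₄ = 0, 0.75, 1.5, 2.25, 3.
f(t) = t³ - 2t² - 3t + 1: f₀=1, f₁=-1.953125, f₂=-4.625, f₃=-4.484375, f₄=1.
(h/2)·[f₀ + 2f₁ + 2f₂ + 2f₃ + f₄] = 0.375·(-20.125) = -7.546875.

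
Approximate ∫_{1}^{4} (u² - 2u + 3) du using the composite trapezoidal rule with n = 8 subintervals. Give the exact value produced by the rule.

15.0703125

h = (4 − 1)/8 = 0.375.
Nodes u₀,…,u₈ = 1, 1.375, 1.75, 2.125, 2.5, 2.875, 3.25, 3.625, 4.
f(u) = u² - 2u + 3: f₀=2, f₁=2.140625, f₂=2.5625, f₃=3.265625, f₄=4.25, f₅=5.515625, f₆=7.0625, f₇=8.890625, f₈=11.
(h/2)·[f₀ + 2f₁ + 2f₂ + 2f₃ + 2f₄ + 2f₅ + 2f₆ + 2f₇ + f₈] = 0.1875·(80.375) = 15.0703125.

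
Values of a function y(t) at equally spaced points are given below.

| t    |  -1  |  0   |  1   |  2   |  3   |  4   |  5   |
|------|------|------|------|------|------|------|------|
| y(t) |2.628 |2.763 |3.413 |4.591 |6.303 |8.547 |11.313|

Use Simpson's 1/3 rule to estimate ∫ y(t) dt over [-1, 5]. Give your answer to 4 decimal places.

32.3257

h = 1, n = 6.
(h/3)·[y₀ + 4y₁ + 2y₂ + 4y₃ + 2y₄ + 4y₅ + y₆] = 0.333333·(96.977) = 32.3257.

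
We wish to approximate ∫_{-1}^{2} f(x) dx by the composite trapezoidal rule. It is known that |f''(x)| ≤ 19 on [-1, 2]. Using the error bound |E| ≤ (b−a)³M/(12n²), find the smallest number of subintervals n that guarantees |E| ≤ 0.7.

Need 513/(12n²) ≤ 0.7.
n² ≥ 513/(12·0.7) = 61.0714 ⇒ n ≥ 7.8148, so the smallest n is 8.

8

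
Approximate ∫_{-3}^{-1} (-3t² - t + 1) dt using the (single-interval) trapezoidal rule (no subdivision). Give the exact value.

T = (b−a)/2 · [f(-3) + f(-1)] = 1·[(-23) + (-1)] = -24.

-24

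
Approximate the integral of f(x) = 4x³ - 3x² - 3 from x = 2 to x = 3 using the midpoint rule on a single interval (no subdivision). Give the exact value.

40.75

M = (b−a)·f(2.5) = 1·(40.75) = 40.75.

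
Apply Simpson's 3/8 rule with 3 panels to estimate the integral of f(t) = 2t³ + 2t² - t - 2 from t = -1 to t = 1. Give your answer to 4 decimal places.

h = (1 − (-1))/3 = 0.666667.
Nodes t₀,…,t₃ = -1, -0.333333, 0.333333, 1.
f(t) = 2t³ + 2t² - t - 2: f₀=-1, f₁=-1.518519, f₂=-2.037037, f₃=1.
(3h/8)·[f₀ + 3f₁ + 3f₂ + f₃] = 0.25·(-10.666667) = -2.6667.

-2.6667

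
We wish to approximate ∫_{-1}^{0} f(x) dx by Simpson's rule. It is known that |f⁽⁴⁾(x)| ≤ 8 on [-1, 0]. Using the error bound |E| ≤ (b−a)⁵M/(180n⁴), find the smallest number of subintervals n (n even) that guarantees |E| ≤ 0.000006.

Need 8/(180n⁴) ≤ 0.000006.
n⁴ ≥ 8/(180·0.000006) = 7407.41 ⇒ n ≥ 9.2772, so the smallest even n is 10. (n must be even for Simpson's rule.)

10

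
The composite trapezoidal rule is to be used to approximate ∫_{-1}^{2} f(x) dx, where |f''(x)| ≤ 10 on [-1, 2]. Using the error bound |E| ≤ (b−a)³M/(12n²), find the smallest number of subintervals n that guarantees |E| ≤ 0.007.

Need 270/(12n²) ≤ 0.007.
n² ≥ 270/(12·0.007) = 3214.29 ⇒ n ≥ 56.6947, so the smallest n is 57.

57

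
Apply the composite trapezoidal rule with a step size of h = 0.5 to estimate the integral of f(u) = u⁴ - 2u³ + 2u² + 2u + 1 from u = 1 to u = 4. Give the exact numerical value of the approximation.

140.71875

h = (4 − 1)/6 = 0.5.
Nodes u₀,…,u₆ = 1, 1.5, 2, 2.5, 3, 3.5, 4.
f(u) = u⁴ - 2u³ + 2u² + 2u + 1: f₀=4, f₁=6.8125, f₂=13, f₃=26.3125, f₄=52, f₅=96.8125, f₆=169.
(h/2)·[f₀ + 2f₁ + 2f₂ + 2f₃ + 2f₄ + 2f₅ + f₆] = 0.25·(562.875) = 140.71875.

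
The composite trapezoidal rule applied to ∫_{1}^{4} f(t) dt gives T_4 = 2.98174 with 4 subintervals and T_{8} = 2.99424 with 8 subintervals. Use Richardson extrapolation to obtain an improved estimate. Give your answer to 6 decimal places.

R = (4·T_{8} − T_4) / 3 = (4·2.99424 − 2.98174)/3 = (8.99522)/3 = 2.998407.

2.998407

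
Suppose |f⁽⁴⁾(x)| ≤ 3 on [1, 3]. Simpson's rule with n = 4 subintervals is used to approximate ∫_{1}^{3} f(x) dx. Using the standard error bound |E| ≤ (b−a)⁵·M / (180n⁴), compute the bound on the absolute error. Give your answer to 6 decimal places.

|E| ≤ (2)⁵·3 / (180·4⁴) = 96/46080 = 0.002083.

0.002083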